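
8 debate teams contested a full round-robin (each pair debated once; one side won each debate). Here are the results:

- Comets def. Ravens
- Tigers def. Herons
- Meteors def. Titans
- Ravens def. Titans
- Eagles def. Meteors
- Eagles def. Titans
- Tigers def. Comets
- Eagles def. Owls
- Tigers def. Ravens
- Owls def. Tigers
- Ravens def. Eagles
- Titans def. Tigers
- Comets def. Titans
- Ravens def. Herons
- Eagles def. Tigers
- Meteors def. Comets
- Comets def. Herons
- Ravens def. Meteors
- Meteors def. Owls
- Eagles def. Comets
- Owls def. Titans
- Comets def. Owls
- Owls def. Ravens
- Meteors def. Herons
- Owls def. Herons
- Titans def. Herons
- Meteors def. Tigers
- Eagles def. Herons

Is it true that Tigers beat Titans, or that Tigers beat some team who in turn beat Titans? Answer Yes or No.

Tigers did not beat Titans directly.
Tigers beat Herons, Comets, Ravens. Of those, Comets beat Titans.

Yes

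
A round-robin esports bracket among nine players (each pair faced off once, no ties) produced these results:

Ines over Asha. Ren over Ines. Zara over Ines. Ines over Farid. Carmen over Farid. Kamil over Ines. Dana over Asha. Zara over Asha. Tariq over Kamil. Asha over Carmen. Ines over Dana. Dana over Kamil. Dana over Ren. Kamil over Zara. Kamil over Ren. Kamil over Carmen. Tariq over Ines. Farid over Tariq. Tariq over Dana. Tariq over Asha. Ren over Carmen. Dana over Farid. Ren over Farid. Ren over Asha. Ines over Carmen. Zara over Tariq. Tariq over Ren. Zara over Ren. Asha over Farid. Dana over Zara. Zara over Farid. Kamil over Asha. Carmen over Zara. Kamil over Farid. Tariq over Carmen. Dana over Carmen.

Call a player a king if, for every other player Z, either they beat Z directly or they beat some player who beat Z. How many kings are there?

5

Ren cannot reach Kamil in two steps.
Tariq reaches everyone (king).
Dana reaches everyone (king).
Asha cannot reach Ren, Dana, Ines, Kamil in two steps.
Carmen cannot reach Dana, Kamil in two steps.
Farid cannot reach Zara in two steps.
Ines reaches everyone (king).
Kamil reaches everyone (king).
Zara reaches everyone (king).
Kings: Tariq, Dana, Ines, Kamil, Zara — 5.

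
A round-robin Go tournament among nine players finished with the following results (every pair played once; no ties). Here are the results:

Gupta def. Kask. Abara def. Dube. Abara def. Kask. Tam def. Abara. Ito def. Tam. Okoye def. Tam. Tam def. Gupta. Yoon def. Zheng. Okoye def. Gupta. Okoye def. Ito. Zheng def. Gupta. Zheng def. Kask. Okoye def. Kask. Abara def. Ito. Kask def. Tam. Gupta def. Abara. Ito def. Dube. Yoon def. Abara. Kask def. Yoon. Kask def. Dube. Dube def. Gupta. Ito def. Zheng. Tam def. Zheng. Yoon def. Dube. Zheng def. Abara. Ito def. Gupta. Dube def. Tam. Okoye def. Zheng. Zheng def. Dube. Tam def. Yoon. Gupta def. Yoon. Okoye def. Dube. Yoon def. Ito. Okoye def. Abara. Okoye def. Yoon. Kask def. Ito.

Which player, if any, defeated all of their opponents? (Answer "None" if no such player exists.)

Okoye

Okoye has 8 wins out of 8 opponents — a perfect record.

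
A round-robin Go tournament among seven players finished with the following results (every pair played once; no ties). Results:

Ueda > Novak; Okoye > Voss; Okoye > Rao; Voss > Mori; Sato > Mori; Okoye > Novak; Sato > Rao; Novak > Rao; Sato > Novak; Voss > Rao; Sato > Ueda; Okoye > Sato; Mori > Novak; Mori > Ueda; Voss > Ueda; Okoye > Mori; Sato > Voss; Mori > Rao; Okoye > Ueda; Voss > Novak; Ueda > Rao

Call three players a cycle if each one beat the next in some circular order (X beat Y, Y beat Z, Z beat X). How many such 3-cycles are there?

Win totals: Mori 3, Voss 4, Rao 0, Sato 5, Okoye 6, Novak 1, Ueda 2.
A player with w wins dominates both others in C(w,2) triples; summing gives 3 + 6 + 0 + 10 + 15 + 0 + 1 = 35 transitive triples.
Total triples C(7,3) = 35, so cyclic triples = 35 − 35 = 0.

0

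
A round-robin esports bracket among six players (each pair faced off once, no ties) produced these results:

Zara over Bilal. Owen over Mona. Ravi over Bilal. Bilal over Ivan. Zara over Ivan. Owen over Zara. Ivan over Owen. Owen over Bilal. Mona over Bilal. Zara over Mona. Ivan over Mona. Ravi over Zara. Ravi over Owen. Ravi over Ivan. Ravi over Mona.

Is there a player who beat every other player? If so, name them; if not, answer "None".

Ravi has 5 wins out of 5 opponents — a perfect record.

Ravi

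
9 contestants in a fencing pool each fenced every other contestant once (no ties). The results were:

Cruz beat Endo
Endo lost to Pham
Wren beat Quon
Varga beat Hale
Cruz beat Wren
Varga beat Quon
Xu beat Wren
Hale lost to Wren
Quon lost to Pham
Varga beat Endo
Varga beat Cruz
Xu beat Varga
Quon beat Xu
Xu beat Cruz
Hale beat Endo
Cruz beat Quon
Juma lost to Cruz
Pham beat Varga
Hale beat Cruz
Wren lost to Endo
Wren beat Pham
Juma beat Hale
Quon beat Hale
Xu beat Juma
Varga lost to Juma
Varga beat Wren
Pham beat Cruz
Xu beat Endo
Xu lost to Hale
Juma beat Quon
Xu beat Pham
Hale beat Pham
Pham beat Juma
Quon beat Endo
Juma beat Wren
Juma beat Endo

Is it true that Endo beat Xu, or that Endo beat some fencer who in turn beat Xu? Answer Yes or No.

Endo did not beat Xu directly.
Endo beat Wren, but each of them lost to Xu. No two-step path.

No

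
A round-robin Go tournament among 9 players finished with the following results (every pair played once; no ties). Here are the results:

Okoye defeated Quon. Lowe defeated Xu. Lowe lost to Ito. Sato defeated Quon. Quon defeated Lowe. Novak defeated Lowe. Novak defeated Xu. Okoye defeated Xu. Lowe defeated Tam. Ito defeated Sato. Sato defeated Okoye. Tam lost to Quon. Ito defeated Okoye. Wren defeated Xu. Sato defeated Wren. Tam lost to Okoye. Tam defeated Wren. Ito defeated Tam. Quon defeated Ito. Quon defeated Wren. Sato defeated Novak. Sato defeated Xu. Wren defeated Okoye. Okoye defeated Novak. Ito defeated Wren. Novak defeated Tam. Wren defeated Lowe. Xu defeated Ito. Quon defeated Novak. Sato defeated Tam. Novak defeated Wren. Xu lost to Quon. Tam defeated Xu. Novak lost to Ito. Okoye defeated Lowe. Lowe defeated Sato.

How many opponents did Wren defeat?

3

Wren's results: beat Lowe, Xu, Okoye; lost to Quon, Tam, Sato, Ito, Novak.
That is 3 wins.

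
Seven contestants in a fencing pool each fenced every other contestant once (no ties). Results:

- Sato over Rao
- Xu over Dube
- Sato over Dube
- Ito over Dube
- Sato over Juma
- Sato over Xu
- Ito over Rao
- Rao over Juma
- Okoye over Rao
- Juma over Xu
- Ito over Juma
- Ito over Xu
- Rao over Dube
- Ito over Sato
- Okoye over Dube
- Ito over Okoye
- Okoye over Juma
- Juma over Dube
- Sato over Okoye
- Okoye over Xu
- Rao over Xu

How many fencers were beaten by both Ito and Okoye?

4

Ito beat: Rao, Okoye, Dube, Sato, Juma, Xu.
Okoye beat: Rao, Dube, Juma, Xu.
Both beat: Rao, Dube, Juma, Xu — 4.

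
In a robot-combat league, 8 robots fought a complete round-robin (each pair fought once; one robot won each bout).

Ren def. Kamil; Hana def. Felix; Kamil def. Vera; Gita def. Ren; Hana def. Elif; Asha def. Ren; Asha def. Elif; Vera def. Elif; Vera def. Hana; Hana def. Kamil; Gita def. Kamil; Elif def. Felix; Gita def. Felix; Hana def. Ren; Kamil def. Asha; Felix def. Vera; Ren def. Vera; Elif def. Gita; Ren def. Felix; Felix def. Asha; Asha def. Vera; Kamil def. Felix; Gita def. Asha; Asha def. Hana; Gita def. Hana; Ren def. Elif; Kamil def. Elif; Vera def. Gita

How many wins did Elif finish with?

2

Elif's results: beat Felix, Gita; lost to Hana, Kamil, Vera, Asha, Ren.
That is 2 wins.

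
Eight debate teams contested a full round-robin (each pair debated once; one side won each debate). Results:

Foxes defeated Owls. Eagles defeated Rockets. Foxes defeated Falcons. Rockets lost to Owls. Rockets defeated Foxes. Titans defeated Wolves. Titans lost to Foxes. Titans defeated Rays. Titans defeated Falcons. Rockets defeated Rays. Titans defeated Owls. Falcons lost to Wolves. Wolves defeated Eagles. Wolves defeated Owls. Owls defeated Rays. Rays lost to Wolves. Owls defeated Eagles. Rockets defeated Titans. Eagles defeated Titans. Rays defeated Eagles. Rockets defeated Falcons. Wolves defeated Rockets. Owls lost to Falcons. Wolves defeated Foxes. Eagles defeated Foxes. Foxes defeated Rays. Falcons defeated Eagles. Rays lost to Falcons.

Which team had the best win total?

Win totals: Falcons 3, Wolves 6, Owls 3, Rockets 4, Titans 4, Foxes 4, Rays 1, Eagles 3.
Wolves leads with 6 wins (next highest: 4).

Wolves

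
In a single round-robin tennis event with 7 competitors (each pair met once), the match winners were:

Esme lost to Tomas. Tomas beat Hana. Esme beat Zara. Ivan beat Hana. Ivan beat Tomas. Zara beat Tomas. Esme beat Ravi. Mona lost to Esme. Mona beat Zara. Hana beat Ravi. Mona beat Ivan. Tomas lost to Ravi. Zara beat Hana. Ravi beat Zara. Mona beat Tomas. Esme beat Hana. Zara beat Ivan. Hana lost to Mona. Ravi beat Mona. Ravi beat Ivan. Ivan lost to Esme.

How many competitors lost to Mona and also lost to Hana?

Mona beat: Zara, Ivan, Tomas, Hana.
Hana beat: Ravi.
No one was beaten by both.

0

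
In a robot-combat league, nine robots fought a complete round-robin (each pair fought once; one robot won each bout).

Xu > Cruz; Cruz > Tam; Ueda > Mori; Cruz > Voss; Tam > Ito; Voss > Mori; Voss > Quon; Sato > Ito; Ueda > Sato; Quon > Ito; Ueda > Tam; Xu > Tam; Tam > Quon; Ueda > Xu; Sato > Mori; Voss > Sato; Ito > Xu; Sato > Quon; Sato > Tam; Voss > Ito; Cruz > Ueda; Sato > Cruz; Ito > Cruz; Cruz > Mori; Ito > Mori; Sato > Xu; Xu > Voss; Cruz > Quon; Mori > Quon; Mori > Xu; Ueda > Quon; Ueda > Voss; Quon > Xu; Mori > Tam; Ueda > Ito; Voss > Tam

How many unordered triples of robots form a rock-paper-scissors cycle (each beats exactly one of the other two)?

17

Win totals: Cruz 5, Quon 2, Tam 2, Ueda 7, Voss 5, Ito 3, Xu 3, Mori 3, Sato 6.
A robot with w wins dominates both others in C(w,2) triples; summing gives 10 + 1 + 1 + 21 + 10 + 3 + 3 + 3 + 15 = 67 transitive triples.
Total triples C(9,3) = 84, so cyclic triples = 84 − 67 = 17.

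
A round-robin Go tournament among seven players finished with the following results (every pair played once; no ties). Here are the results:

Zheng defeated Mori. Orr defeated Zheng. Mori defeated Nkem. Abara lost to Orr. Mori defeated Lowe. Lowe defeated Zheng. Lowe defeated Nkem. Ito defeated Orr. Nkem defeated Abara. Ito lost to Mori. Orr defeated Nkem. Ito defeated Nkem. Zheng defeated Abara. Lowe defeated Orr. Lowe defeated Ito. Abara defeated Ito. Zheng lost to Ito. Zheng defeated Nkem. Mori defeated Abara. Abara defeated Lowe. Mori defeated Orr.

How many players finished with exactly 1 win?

1

Win totals: Nkem 1, Zheng 3, Ito 3, Orr 3, Mori 5, Abara 2, Lowe 4.
Exactly 1: Nkem — 1 player.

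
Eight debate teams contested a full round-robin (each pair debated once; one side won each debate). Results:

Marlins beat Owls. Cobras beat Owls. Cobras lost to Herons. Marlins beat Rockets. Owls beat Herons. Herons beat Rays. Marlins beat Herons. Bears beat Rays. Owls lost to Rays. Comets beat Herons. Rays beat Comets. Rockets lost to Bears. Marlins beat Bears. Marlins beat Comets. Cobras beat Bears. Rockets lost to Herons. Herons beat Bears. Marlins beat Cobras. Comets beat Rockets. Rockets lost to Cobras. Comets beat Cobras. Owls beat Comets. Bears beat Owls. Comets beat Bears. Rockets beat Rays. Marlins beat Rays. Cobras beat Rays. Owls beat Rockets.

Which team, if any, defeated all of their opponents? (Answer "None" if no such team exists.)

Marlins

Marlins has 7 wins out of 7 opponents — a perfect record.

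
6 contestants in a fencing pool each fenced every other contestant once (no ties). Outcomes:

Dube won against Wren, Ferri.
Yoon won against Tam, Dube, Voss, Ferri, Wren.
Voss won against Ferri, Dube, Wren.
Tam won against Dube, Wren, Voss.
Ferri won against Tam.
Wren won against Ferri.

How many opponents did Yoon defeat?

Yoon's results: beat Voss, Dube, Ferri, Tam, Wren; lost to no one.
That is 5 wins.

5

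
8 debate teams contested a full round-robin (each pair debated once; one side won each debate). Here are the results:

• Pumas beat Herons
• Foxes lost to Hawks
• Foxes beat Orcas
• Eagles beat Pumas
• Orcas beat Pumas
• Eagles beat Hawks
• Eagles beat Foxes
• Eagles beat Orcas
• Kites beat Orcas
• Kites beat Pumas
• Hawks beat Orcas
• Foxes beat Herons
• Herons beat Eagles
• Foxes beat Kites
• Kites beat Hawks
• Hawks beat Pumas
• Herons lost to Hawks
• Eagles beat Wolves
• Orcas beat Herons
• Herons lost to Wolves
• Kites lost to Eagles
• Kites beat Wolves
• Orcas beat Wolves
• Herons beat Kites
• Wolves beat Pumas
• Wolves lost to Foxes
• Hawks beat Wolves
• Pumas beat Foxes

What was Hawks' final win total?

5

Hawks' results: beat Orcas, Herons, Wolves, Pumas, Foxes; lost to Kites, Eagles.
That is 5 wins.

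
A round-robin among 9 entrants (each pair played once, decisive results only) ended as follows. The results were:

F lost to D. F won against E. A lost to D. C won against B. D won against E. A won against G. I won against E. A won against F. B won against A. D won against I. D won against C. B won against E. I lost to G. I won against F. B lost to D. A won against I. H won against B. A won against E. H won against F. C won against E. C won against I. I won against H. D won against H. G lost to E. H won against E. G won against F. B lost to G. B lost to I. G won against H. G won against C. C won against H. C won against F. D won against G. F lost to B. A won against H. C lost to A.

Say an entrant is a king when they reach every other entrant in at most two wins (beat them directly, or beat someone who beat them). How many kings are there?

A cannot reach D in two steps.
B cannot reach D in two steps.
C cannot reach D in two steps.
D reaches everyone (king).
E cannot reach A, D in two steps.
F cannot reach A, B, C, D, H, I in two steps.
G cannot reach D in two steps.
H cannot reach C, D, I in two steps.
I cannot reach C, D in two steps.
Kings: D — 1.

1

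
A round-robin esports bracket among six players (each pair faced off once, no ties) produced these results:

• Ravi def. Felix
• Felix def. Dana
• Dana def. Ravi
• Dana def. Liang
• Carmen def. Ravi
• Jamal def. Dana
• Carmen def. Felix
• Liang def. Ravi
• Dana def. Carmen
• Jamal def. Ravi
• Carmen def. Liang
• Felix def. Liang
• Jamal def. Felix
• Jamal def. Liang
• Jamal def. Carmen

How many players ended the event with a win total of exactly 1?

2

Win totals: Jamal 5, Liang 1, Carmen 3, Felix 2, Ravi 1, Dana 3.
Exactly 1: Liang, Ravi — 2 players.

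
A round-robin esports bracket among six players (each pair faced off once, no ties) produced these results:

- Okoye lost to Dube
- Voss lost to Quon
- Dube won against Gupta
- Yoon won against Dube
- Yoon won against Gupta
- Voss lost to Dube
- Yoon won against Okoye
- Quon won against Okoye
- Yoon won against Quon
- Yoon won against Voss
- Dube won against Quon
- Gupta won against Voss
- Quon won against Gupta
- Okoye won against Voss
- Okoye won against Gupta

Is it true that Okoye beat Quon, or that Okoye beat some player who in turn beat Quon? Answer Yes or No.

No

Okoye did not beat Quon directly.
Okoye beat Voss, Gupta, but each of them lost to Quon. No two-step path.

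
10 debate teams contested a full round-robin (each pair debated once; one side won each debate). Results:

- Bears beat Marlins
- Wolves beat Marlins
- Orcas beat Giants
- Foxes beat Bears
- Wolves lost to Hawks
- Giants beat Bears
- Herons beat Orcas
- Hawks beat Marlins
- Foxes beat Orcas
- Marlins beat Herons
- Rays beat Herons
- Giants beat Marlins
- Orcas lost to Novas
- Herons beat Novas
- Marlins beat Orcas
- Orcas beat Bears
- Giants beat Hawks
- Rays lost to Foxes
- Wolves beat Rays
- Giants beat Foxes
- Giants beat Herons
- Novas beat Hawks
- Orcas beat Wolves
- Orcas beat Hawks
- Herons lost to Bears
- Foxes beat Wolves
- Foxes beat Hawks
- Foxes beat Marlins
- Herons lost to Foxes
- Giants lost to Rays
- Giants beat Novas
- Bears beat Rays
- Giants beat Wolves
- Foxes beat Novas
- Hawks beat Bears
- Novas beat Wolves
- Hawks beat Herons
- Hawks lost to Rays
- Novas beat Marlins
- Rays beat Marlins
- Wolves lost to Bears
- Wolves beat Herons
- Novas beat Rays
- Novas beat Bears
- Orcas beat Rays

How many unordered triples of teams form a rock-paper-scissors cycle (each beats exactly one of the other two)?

23

Win totals: Hawks 4, Herons 2, Orcas 5, Foxes 8, Bears 4, Rays 4, Giants 7, Marlins 2, Novas 6, Wolves 3.
A team with w wins dominates both others in C(w,2) triples; summing gives 6 + 1 + 10 + 28 + 6 + 6 + 21 + 1 + 15 + 3 = 97 transitive triples.
Total triples C(10,3) = 120, so cyclic triples = 120 − 97 = 23.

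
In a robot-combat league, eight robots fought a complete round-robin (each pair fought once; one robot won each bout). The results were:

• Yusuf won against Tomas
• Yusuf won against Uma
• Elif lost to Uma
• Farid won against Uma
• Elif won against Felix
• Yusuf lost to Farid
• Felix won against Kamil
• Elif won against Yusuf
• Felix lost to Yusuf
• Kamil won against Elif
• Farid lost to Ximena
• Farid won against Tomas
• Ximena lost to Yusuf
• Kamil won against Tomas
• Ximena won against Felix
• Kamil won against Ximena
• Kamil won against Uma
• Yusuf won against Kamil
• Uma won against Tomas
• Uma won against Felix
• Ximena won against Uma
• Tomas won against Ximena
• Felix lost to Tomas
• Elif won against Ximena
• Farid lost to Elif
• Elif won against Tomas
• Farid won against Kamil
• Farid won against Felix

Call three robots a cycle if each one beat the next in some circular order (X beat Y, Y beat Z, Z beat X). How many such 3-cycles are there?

13

Win totals: Yusuf 5, Kamil 4, Felix 1, Elif 5, Farid 5, Ximena 3, Uma 3, Tomas 2.
A robot with w wins dominates both others in C(w,2) triples; summing gives 10 + 6 + 0 + 10 + 10 + 3 + 3 + 1 = 43 transitive triples.
Total triples C(8,3) = 56, so cyclic triples = 56 − 43 = 13.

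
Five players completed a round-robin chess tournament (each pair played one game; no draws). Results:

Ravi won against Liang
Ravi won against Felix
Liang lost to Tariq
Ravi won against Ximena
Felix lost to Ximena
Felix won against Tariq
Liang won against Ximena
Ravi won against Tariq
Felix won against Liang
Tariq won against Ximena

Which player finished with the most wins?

Win totals: Ximena 1, Ravi 4, Felix 2, Tariq 2, Liang 1.
Ravi leads with 4 wins (next highest: 2).

Ravi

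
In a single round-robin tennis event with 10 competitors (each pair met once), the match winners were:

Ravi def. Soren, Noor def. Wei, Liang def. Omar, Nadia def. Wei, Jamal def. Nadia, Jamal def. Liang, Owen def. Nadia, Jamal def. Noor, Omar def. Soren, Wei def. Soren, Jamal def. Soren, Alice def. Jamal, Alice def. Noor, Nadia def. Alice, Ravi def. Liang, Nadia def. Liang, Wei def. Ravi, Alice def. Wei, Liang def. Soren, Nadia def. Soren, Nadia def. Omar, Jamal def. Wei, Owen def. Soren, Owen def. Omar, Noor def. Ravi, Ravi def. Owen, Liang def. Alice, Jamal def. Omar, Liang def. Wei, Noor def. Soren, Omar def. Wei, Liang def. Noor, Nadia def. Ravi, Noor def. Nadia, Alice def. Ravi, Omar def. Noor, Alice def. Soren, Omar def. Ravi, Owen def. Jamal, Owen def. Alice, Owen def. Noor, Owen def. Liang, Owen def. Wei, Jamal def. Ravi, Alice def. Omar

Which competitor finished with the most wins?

Owen

Win totals: Owen 8, Omar 4, Nadia 6, Jamal 7, Alice 6, Ravi 3, Wei 2, Noor 4, Liang 5, Soren 0.
Owen leads with 8 wins (next highest: 7).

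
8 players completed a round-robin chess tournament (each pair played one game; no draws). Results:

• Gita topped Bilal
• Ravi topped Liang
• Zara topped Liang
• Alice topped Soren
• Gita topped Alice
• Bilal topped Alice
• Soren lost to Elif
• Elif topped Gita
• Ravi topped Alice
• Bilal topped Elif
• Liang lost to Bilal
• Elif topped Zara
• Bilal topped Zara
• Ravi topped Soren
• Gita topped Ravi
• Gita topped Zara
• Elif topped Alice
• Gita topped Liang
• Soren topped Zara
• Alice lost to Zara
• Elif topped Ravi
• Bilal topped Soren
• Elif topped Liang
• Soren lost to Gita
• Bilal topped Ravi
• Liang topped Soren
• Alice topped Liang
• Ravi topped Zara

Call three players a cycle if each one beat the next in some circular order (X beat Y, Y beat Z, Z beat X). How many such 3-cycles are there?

3

Win totals: Liang 1, Soren 1, Ravi 4, Elif 6, Zara 2, Gita 6, Bilal 6, Alice 2.
A player with w wins dominates both others in C(w,2) triples; summing gives 0 + 0 + 6 + 15 + 1 + 15 + 15 + 1 = 53 transitive triples.
Total triples C(8,3) = 56, so cyclic triples = 56 − 53 = 3.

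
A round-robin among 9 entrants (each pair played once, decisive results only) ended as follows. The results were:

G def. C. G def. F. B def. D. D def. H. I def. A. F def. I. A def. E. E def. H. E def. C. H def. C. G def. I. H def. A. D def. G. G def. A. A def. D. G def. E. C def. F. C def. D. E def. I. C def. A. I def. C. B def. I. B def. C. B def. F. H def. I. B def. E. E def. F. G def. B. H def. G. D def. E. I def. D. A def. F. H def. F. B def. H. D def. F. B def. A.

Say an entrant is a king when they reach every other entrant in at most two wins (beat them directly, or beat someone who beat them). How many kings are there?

4

A cannot reach B in two steps.
B reaches everyone (king).
C cannot reach B in two steps.
D reaches everyone (king).
E cannot reach B in two steps.
F cannot reach B, E, G, H in two steps.
G reaches everyone (king).
H reaches everyone (king).
I cannot reach B in two steps.
Kings: B, D, G, H — 4.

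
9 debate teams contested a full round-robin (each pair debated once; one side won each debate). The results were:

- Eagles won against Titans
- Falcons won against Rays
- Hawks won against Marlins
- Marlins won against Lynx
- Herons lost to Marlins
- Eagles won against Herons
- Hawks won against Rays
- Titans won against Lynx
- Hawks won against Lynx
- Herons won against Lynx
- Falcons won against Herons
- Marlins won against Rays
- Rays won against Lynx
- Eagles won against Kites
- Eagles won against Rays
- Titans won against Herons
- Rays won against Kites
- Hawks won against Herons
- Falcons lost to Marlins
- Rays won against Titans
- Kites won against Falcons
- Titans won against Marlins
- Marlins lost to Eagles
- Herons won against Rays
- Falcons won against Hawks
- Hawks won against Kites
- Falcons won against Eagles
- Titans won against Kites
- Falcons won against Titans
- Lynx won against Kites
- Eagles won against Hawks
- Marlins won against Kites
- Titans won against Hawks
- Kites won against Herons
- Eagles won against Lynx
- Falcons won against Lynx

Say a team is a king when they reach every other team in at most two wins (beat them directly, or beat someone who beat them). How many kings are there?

3

Eagles reaches everyone (king).
Hawks cannot reach Eagles in two steps.
Titans cannot reach Eagles in two steps.
Kites cannot reach Marlins in two steps.
Marlins reaches everyone (king).
Lynx cannot reach Eagles, Hawks, Titans, Marlins, Rays in two steps.
Herons cannot reach Eagles, Hawks, Marlins, Falcons in two steps.
Falcons reaches everyone (king).
Rays cannot reach Eagles in two steps.
Kings: Eagles, Marlins, Falcons — 3.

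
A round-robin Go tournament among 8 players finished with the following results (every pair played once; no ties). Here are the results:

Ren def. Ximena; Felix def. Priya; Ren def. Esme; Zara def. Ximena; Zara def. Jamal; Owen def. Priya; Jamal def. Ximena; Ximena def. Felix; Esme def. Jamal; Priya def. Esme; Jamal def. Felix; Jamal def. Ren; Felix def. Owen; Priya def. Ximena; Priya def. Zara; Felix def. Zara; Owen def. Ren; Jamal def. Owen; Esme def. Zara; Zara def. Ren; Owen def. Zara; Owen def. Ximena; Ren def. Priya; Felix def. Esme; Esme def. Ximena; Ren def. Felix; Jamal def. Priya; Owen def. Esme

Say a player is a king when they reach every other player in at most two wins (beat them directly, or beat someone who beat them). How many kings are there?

6

Ximena cannot reach Jamal, Ren in two steps.
Jamal reaches everyone (king).
Ren reaches everyone (king).
Zara reaches everyone (king).
Priya cannot reach Owen in two steps.
Felix reaches everyone (king).
Owen reaches everyone (king).
Esme reaches everyone (king).
Kings: Jamal, Ren, Zara, Felix, Owen, Esme — 6.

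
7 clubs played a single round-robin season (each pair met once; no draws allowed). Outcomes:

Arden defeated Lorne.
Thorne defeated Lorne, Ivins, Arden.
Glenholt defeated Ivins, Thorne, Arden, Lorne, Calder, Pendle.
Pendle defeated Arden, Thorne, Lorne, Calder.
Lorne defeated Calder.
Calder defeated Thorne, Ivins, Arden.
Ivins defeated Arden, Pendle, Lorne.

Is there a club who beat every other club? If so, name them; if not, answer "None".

Glenholt

Glenholt has 6 wins out of 6 opponents — a perfect record.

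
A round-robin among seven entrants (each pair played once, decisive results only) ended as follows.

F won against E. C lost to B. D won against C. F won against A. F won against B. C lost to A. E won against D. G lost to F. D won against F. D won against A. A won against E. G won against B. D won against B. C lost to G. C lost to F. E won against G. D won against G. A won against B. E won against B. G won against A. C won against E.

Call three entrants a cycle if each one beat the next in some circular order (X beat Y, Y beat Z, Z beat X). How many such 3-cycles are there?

6

Win totals: A 3, B 1, C 1, D 5, E 3, F 5, G 3.
An entrant with w wins dominates both others in C(w,2) triples; summing gives 3 + 0 + 0 + 10 + 3 + 10 + 3 = 29 transitive triples.
Total triples C(7,3) = 35, so cyclic triples = 35 − 29 = 6.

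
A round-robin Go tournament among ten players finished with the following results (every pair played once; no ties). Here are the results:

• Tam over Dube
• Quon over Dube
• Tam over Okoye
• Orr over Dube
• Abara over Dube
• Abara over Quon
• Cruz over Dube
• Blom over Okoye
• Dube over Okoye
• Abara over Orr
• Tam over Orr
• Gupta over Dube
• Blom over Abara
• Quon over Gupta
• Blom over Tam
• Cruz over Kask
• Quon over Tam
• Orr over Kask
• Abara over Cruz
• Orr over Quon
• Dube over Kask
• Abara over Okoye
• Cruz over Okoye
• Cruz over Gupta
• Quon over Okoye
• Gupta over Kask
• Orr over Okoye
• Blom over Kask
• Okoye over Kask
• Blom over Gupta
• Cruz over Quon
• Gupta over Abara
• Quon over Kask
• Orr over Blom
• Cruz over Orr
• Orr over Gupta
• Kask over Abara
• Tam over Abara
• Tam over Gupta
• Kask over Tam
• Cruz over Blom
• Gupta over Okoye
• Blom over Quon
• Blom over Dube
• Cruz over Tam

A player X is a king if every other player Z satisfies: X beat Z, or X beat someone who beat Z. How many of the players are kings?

Gupta cannot reach Blom in two steps.
Dube cannot reach Gupta, Orr, Quon, Cruz, Blom in two steps.
Tam reaches everyone (king).
Orr cannot reach Cruz in two steps.
Abara reaches everyone (king).
Quon cannot reach Cruz, Blom in two steps.
Cruz reaches everyone (king).
Okoye cannot reach Gupta, Dube, Orr, Quon, Cruz, Blom in two steps.
Kask cannot reach Blom in two steps.
Blom reaches everyone (king).
Kings: Tam, Abara, Cruz, Blom — 4.

4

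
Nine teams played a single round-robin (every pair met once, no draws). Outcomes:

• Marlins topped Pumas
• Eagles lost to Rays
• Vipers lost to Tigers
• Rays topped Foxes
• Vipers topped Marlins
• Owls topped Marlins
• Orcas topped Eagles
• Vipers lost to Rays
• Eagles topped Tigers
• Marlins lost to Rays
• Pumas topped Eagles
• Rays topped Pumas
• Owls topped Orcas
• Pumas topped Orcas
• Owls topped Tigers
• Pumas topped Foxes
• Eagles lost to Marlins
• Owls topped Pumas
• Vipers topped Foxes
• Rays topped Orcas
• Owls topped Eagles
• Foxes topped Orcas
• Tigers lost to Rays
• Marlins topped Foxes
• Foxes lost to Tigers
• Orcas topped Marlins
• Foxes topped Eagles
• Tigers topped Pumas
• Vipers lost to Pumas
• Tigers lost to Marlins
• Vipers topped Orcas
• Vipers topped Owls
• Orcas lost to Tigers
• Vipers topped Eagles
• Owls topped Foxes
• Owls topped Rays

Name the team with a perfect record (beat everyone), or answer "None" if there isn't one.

None

Highest win total is Rays with 7 (out of 8 possible).
Rays lost to Owls, so no team went undefeated.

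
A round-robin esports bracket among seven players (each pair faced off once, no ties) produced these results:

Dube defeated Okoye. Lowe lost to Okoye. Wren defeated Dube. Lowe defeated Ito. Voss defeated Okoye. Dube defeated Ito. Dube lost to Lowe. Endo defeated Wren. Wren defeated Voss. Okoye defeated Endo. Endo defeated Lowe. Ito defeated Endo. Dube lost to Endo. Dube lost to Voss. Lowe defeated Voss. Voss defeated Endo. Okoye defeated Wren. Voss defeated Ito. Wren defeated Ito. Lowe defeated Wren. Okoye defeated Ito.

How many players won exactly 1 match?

Win totals: Wren 3, Endo 3, Lowe 4, Dube 2, Okoye 4, Ito 1, Voss 4.
Exactly 1: Ito — 1 player.

1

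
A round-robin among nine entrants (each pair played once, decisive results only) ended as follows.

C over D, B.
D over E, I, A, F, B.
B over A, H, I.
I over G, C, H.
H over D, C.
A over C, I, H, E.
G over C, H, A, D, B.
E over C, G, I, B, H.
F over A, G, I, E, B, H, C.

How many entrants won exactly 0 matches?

Win totals: A 4, B 3, C 2, D 5, E 5, F 7, G 5, H 2, I 3.
No entrant has exactly 0 wins.

0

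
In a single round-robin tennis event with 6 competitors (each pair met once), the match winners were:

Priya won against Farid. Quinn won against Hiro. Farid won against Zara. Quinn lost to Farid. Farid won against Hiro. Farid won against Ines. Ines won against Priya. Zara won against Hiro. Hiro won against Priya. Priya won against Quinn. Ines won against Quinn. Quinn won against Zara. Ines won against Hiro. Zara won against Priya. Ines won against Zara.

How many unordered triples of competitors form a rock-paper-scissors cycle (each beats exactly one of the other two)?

5

Win totals: Quinn 2, Farid 4, Priya 2, Zara 2, Ines 4, Hiro 1.
A competitor with w wins dominates both others in C(w,2) triples; summing gives 1 + 6 + 1 + 1 + 6 + 0 = 15 transitive triples.
Total triples C(6,3) = 20, so cyclic triples = 20 − 15 = 5.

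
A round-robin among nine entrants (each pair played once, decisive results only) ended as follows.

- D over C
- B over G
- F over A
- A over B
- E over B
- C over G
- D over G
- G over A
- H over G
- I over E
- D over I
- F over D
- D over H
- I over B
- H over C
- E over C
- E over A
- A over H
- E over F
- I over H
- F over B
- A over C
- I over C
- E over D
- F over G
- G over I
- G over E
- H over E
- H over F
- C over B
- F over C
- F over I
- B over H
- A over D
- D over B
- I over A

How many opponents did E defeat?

5

E's results: beat A, B, C, D, F; lost to G, H, I.
That is 5 wins.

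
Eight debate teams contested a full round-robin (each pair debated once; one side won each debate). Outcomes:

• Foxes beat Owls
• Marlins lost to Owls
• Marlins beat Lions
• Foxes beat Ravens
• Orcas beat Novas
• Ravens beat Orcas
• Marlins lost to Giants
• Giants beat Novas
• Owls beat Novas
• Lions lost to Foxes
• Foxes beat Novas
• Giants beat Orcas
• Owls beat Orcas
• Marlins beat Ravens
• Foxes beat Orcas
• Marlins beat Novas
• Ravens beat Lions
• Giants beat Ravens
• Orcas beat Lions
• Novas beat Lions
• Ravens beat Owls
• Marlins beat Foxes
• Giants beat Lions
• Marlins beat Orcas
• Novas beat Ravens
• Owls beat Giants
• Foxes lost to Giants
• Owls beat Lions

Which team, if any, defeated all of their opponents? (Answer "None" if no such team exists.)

Highest win total is Giants with 6 (out of 7 possible).
Giants lost to Owls, so no team went undefeated.

None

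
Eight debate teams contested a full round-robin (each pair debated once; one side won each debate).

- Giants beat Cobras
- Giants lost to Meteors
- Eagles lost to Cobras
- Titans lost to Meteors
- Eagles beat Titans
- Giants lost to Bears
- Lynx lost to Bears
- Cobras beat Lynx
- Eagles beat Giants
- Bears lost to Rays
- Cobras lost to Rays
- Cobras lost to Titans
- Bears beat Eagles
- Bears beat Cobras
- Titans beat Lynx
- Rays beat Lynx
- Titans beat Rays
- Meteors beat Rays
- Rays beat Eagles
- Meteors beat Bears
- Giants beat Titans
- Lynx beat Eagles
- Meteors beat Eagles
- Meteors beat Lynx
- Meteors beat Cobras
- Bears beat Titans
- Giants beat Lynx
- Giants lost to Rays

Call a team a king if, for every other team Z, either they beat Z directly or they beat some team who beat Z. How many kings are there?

Eagles cannot reach Meteors, Bears in two steps.
Rays cannot reach Meteors in two steps.
Titans cannot reach Meteors in two steps.
Meteors reaches everyone (king).
Giants cannot reach Meteors, Bears in two steps.
Bears cannot reach Meteors in two steps.
Cobras cannot reach Rays, Meteors, Bears in two steps.
Lynx cannot reach Rays, Meteors, Bears, Cobras in two steps.
Kings: Meteors — 1.

1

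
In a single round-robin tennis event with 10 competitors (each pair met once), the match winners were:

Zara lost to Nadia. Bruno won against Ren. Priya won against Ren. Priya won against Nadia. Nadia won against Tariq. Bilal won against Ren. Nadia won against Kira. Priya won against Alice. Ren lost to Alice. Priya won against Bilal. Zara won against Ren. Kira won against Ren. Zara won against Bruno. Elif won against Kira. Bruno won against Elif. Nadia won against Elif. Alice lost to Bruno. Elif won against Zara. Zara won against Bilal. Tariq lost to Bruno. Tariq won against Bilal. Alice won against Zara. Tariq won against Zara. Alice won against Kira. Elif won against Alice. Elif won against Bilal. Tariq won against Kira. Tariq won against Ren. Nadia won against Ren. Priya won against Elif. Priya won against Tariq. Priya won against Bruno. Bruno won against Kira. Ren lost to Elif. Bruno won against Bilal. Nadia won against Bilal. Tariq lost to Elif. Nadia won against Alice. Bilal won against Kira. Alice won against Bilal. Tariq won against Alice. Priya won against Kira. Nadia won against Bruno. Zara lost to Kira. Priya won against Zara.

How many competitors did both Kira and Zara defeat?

1

Kira beat: Ren, Zara.
Zara beat: Ren, Bilal, Bruno.
Both beat: Ren — 1.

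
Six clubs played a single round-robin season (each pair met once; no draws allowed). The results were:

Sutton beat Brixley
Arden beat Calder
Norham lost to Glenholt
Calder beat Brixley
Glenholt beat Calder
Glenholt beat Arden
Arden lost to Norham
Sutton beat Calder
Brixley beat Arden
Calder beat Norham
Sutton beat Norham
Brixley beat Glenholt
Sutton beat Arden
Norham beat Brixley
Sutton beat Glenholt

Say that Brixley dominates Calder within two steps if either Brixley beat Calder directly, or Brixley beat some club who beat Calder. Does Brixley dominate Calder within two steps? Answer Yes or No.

Yes

Brixley did not beat Calder directly.
Brixley beat Arden, Glenholt. Of those, Arden beat Calder.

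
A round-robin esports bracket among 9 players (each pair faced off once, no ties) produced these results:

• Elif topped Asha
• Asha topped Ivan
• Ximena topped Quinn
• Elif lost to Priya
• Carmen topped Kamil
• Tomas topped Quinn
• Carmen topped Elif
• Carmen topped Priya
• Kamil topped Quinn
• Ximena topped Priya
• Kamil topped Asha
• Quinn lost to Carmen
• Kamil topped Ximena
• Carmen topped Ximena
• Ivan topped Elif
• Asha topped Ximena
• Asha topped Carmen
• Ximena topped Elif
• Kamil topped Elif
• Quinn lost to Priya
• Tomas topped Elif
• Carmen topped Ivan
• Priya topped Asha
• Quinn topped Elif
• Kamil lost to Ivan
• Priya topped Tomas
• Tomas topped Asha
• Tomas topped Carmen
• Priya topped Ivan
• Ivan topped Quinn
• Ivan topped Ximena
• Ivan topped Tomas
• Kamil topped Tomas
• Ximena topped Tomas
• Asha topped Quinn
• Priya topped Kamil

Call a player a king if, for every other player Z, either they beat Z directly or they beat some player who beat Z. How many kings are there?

7

Priya reaches everyone (king).
Ivan reaches everyone (king).
Ximena reaches everyone (king).
Tomas reaches everyone (king).
Carmen reaches everyone (king).
Asha reaches everyone (king).
Elif cannot reach Priya, Tomas, Kamil in two steps.
Kamil reaches everyone (king).
Quinn cannot reach Priya, Ivan, Ximena, Tomas, Carmen, Kamil in two steps.
Kings: Priya, Ivan, Ximena, Tomas, Carmen, Asha, Kamil — 7.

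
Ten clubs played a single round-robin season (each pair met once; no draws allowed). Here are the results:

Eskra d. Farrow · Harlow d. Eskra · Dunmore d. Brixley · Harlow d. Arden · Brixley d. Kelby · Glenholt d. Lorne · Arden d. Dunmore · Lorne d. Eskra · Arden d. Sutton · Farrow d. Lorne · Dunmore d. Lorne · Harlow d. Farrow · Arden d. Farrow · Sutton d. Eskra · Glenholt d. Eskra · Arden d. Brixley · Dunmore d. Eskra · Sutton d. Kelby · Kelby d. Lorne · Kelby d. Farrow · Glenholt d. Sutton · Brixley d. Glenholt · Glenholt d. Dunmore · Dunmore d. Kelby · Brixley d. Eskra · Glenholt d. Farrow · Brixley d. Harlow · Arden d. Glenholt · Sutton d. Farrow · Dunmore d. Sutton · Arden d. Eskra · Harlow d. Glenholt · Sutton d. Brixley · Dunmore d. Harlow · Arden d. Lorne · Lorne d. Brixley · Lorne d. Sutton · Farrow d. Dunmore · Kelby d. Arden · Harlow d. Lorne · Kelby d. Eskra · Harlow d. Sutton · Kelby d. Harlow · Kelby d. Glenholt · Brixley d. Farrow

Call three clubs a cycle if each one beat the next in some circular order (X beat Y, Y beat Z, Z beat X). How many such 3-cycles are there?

24

Win totals: Lorne 3, Sutton 4, Glenholt 5, Arden 7, Kelby 6, Farrow 2, Harlow 6, Dunmore 6, Eskra 1, Brixley 5.
A club with w wins dominates both others in C(w,2) triples; summing gives 3 + 6 + 10 + 21 + 15 + 1 + 15 + 15 + 0 + 10 = 96 transitive triples.
Total triples C(10,3) = 120, so cyclic triples = 120 − 96 = 24.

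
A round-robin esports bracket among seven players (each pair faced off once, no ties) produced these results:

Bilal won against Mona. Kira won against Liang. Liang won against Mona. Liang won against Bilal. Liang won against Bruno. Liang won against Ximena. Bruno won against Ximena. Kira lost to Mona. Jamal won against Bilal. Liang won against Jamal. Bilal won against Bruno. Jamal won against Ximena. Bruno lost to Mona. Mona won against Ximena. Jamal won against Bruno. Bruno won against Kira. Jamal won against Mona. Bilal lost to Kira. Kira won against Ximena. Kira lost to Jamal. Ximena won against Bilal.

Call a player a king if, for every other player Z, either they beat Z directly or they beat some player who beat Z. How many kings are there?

3

Kira reaches everyone (king).
Liang reaches everyone (king).
Ximena cannot reach Kira, Liang, Jamal in two steps.
Bruno cannot reach Jamal, Mona in two steps.
Bilal cannot reach Liang, Jamal in two steps.
Jamal reaches everyone (king).
Mona cannot reach Jamal in two steps.
Kings: Kira, Liang, Jamal — 3.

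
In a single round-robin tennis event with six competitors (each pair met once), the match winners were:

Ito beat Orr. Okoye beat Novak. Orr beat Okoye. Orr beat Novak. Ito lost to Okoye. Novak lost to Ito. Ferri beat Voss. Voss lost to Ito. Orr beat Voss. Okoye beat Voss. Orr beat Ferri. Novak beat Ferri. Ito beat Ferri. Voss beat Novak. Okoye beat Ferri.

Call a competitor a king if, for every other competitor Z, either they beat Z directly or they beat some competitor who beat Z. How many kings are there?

Orr reaches everyone (king).
Okoye reaches everyone (king).
Voss cannot reach Orr, Okoye, Ito in two steps.
Novak cannot reach Orr, Okoye, Ito in two steps.
Ito reaches everyone (king).
Ferri cannot reach Orr, Okoye, Ito in two steps.
Kings: Orr, Okoye, Ito — 3.

3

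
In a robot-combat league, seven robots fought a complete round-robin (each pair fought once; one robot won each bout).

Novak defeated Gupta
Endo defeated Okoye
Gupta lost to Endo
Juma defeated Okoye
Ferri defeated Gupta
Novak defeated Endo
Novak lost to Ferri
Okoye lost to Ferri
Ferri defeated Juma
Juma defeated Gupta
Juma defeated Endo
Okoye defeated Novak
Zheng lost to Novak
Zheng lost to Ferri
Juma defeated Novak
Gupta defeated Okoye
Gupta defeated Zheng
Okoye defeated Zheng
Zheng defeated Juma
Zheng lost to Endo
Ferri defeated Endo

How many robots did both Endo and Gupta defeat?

2

Endo beat: Okoye, Zheng, Gupta.
Gupta beat: Okoye, Zheng.
Both beat: Okoye, Zheng — 2.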